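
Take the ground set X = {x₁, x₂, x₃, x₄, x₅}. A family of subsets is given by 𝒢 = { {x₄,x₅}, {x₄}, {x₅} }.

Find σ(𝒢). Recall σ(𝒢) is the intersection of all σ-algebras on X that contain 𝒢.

Take S₀ = 𝒢 ∪ {∅, X} = { {}, {x₄}, {x₅}, {x₄,x₅}, X }.
Iteration 1. New:
  {x₁,x₂,x₃}  = {x₄,x₅}ᶜ
  {x₁,x₂,x₃,x₄}  = {x₅}ᶜ
  {x₁,x₂,x₃,x₅}  = {x₄}ᶜ
  |family| = 8
Iteration 2 adds nothing — fixpoint reached.

Hence σ(𝒢) has 8 members: { {}, {x₄}, {x₅}, {x₄,x₅}, {x₁,x₂,x₃}, {x₁,x₂,x₃,x₄}, {x₁,x₂,x₃,x₅}, X }.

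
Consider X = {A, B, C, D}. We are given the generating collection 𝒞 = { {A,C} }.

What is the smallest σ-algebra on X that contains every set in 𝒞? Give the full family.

Start: 𝒞 ∪ {∅, X} = { ∅, {A,C}, X }.
Iteration 1 (1 new):
  {B,D}  = ᶜ of {A,C}
  [4 total]
Iteration 2: stable.

|σ(𝒞)| = 4.  σ(𝒞) = { ∅, {A,C}, {B,D}, X }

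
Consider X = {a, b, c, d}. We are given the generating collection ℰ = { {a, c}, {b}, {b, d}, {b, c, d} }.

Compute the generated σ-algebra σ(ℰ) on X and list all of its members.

σ(ℰ) (16 sets): { ∅, {a}, {b}, {c}, {d}, {a, b}, {a, c}, {a, d}, {b, c}, {b, d}, {c, d}, {a, b, c}, {a, b, d}, {a, c, d}, {b, c, d}, X }

Working:
Begin from { ∅, {b}, {a, c}, {b, d}, {b, c, d}, X } (that is, ℰ plus ∅ and X).
Iteration 1. New:
  {a}  = {b, c, d}ᶜ
  {a, b, c}  = {a, c} ∪ {b}
  {a, c, d}  = {b}ᶜ
  [9 total]
Iteration 2 adds 3:
  {d}  = {a, b, c}ᶜ
  {a, b}  = {b} ∪ {a}
  {a, b, d}  = {b, d} ∪ {a}
  [12 total]
Iteration 3: +3 →
  {c}  = {a, b, d}ᶜ
  {a, d}  = {d} ∪ {a}
  {c, d}  = {a, b}ᶜ
  [15 total]
Iteration 4 adds 1:
  {b, c}  = {a, d}ᶜ
  [16 total]
Iteration 5: no new sets; the family is a σ-algebra.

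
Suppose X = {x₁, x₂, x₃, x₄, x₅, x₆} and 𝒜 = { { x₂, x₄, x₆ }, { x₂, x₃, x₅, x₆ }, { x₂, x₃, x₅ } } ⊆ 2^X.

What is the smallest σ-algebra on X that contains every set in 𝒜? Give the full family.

σ(𝒜) (32 sets): { {  }, { x₁ }, { x₂ }, { x₄ }, { x₆ }, { x₁, x₂ }, { x₁, x₄ }, { x₁, x₆ }, { x₂, x₄ }, { x₂, x₆ }, { x₃, x₅ }, { x₄, x₆ }, { x₁, x₂, x₄ }, { x₁, x₂, x₆ }, { x₁, x₃, x₅ }, { x₁, x₄, x₆ }, { x₂, x₃, x₅ }, { x₂, x₄, x₆ }, { x₃, x₄, x₅ }, { x₃, x₅, x₆ }, { x₁, x₂, x₃, x₅ }, { x₁, x₂, x₄, x₆ }, { x₁, x₃, x₄, x₅ }, { x₁, x₃, x₅, x₆ }, { x₂, x₃, x₄, x₅ }, { x₂, x₃, x₅, x₆ }, { x₃, x₄, x₅, x₆ }, { x₁, x₂, x₃, x₄, x₅ }, { x₁, x₂, x₃, x₅, x₆ }, { x₁, x₃, x₄, x₅, x₆ }, { x₂, x₃, x₄, x₅, x₆ }, X }

Working:
Initial family (5 sets): { {  }, { x₂, x₃, x₅ }, { x₂, x₄, x₆ }, { x₂, x₃, x₅, x₆ }, X }.
Step 1: 4 new —
  { x₁, x₄ }  = ᶜ of { x₂, x₃, x₅, x₆ }
  { x₁, x₃, x₅ }  = ᶜ of { x₂, x₄, x₆ }
  { x₁, x₄, x₆ }  = ᶜ of { x₂, x₃, x₅ }
  { x₂, x₃, x₄, x₅, x₆ }  = { x₂, x₄, x₆ } ∪ { x₂, x₃, x₅ }
  (now 9)
Step 2: +7 →
  { x₁ }  = ᶜ of { x₂, x₃, x₄, x₅, x₆ }
  { x₁, x₂, x₃, x₅ }  = { x₁, x₃, x₅ } ∪ { x₂, x₃, x₅ }
  { x₁, x₂, x₄, x₆ }  = { x₂, x₄, x₆ } ∪ { x₁, x₄, x₆ }
  { x₁, x₃, x₄, x₅ }  = { x₁, x₃, x₅ } ∪ { x₁, x₄ }
  { x₁, x₂, x₃, x₄, x₅ }  = { x₂, x₃, x₅ } ∪ { x₁, x₄ }
  { x₁, x₂, x₃, x₅, x₆ }  = { x₁, x₃, x₅ } ∪ { x₂, x₃, x₅, x₆ }
  { x₁, x₃, x₄, x₅, x₆ }  = { x₁, x₃, x₅ } ∪ { x₁, x₄, x₆ }
  (now 16)
Step 3 (6 new):
  { x₂ }  = ᶜ of { x₁, x₃, x₄, x₅, x₆ }
  { x₄ }  = ᶜ of { x₁, x₂, x₃, x₅, x₆ }
  { x₆ }  = ᶜ of { x₁, x₂, x₃, x₄, x₅ }
  { x₂, x₆ }  = ᶜ of { x₁, x₃, x₄, x₅ }
  { x₃, x₅ }  = ᶜ of { x₁, x₂, x₄, x₆ }
  { x₄, x₆ }  = ᶜ of { x₁, x₂, x₃, x₅ }
  (now 22)
Step 4 (10 new):
  { x₁, x₂ }  = { x₁ } ∪ { x₂ }
  { x₁, x₆ }  = { x₁ } ∪ { x₆ }
  { x₂, x₄ }  = { x₂ } ∪ { x₄ }
  { x₁, x₂, x₄ }  = { x₂ } ∪ { x₁, x₄ }
  { x₁, x₂, x₆ }  = { x₁ } ∪ { x₂, x₆ }
  { x₃, x₄, x₅ }  = { x₄ } ∪ { x₃, x₅ }
  { x₃, x₅, x₆ }  = { x₆ } ∪ { x₃, x₅ }
  { x₁, x₃, x₅, x₆ }  = { x₁, x₃, x₅ } ∪ { x₆ }
  { x₂, x₃, x₄, x₅ }  = { x₂, x₃, x₅ } ∪ { x₄ }
  { x₃, x₄, x₅, x₆ }  = { x₃, x₅ } ∪ { x₄, x₆ }
  (now 32)
Step 5: closed — nothing new.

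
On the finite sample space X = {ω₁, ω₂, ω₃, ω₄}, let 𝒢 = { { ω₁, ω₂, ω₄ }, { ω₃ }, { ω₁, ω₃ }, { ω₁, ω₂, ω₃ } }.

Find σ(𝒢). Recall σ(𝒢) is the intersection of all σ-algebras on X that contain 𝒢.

Seed the family with 𝒢 together with ∅ and X: { {  }, { ω₃ }, { ω₁, ω₃ }, { ω₁, ω₂, ω₃ }, { ω₁, ω₂, ω₄ }, X }.
Round 1 adds 2:
  { ω₄ }  = { ω₁, ω₂, ω₃ }ᶜ
  { ω₂, ω₄ }  = { ω₁, ω₃ }ᶜ
  [8 total]
Round 2: 3 new —
  { ω₃, ω₄ }  = { ω₄ } ∪ { ω₃ }
  { ω₁, ω₃, ω₄ }  = { ω₄ } ∪ { ω₁, ω₃ }
  { ω₂, ω₃, ω₄ }  = { ω₃ } ∪ { ω₂, ω₄ }
  [11 total]
Round 3: 3 new —
  { ω₁ }  = { ω₂, ω₃, ω₄ }ᶜ
  { ω₂ }  = { ω₁, ω₃, ω₄ }ᶜ
  { ω₁, ω₂ }  = { ω₃, ω₄ }ᶜ
  [14 total]
Round 4: 2 new —
  { ω₁, ω₄ }  = { ω₄ } ∪ { ω₁ }
  { ω₂, ω₃ }  = { ω₃ } ∪ { ω₂ }
  [16 total]
After Round 5 the family is unchanged; done.

σ(𝒢) = { {  }, { ω₁ }, { ω₂ }, { ω₃ }, { ω₄ }, { ω₁, ω₂ }, { ω₁, ω₃ }, { ω₁, ω₄ }, { ω₂, ω₃ }, { ω₂, ω₄ }, { ω₃, ω₄ }, { ω₁, ω₂, ω₃ }, { ω₁, ω₂, ω₄ }, { ω₁, ω₃, ω₄ }, { ω₂, ω₃, ω₄ }, X }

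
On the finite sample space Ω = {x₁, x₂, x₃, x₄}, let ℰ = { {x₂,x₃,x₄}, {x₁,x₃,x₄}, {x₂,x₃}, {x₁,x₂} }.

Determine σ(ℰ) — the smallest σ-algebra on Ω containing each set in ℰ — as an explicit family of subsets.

|σ(ℰ)| = 16.  σ(ℰ) = { ∅, {x₁}, {x₂}, {x₃}, {x₄}, {x₁,x₂}, {x₁,x₃}, {x₁,x₄}, {x₂,x₃}, {x₂,x₄}, {x₃,x₄}, {x₁,x₂,x₃}, {x₁,x₂,x₄}, {x₁,x₃,x₄}, {x₂,x₃,x₄}, Ω }

Trace:
Start: ℰ ∪ {∅, Ω} = { ∅, {x₁,x₂}, {x₂,x₃}, {x₁,x₃,x₄}, {x₂,x₃,x₄}, Ω }.
Round 1 adds 5:
  {x₁}  = Ω∖{x₂,x₃,x₄}
  {x₂}  = Ω∖{x₁,x₃,x₄}
  {x₁,x₄}  = Ω∖{x₂,x₃}
  {x₃,x₄}  = Ω∖{x₁,x₂}
  {x₁,x₂,x₃}  = {x₂,x₃} ∪ {x₁,x₂}
  [11 total]
Round 2. New:
  {x₄}  = Ω∖{x₁,x₂,x₃}
  {x₁,x₂,x₄}  = {x₁,x₂} ∪ {x₁,x₄}
  [13 total]
Round 3: 2 new —
  {x₃}  = Ω∖{x₁,x₂,x₄}
  {x₂,x₄}  = {x₄} ∪ {x₂}
  [15 total]
Round 4 (1 new):
  {x₁,x₃}  = Ω∖{x₂,x₄}
  [16 total]
Round 5: stable.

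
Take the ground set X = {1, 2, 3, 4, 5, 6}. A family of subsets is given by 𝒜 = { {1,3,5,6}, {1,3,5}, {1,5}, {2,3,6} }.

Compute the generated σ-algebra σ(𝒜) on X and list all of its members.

|σ(𝒜)| = 32.  σ(𝒜) = { {}, {2}, {3}, {4}, {6}, {1,5}, {2,3}, {2,4}, {2,6}, {3,4}, {3,6}, {4,6}, {1,2,5}, {1,3,5}, {1,4,5}, {1,5,6}, {2,3,4}, {2,3,6}, {2,4,6}, {3,4,6}, {1,2,3,5}, {1,2,4,5}, {1,2,5,6}, {1,3,4,5}, {1,3,5,6}, {1,4,5,6}, {2,3,4,6}, {1,2,3,4,5}, {1,2,3,5,6}, {1,2,4,5,6}, {1,3,4,5,6}, X }

Trace:
Begin from { {}, {1,5}, {1,3,5}, {2,3,6}, {1,3,5,6}, X } (that is, 𝒜 plus ∅ and X).
Pass 1 (5 new):
  {2,4}  = X∖{1,3,5,6}
  {1,4,5}  = X∖{2,3,6}
  {2,4,6}  = X∖{1,3,5}
  {2,3,4,6}  = X∖{1,5}
  {1,2,3,5,6}  = {1,3,5,6} ∪ {2,3,6}
Pass 2: 6 new —
  {4}  = X∖{1,2,3,5,6}
  {1,2,4,5}  = {1,4,5} ∪ {2,4}
  {1,3,4,5}  = {1,4,5} ∪ {1,3,5}
  {1,2,3,4,5}  = {1,3,5} ∪ {2,4}
  {1,2,4,5,6}  = {1,4,5} ∪ {2,4,6}
  {1,3,4,5,6}  = {1,3,5,6} ∪ {1,4,5}
Pass 3: 5 new —
  {2}  = X∖{1,3,4,5,6}
  {3}  = X∖{1,2,4,5,6}
  {6}  = X∖{1,2,3,4,5}
  {2,6}  = X∖{1,3,4,5}
  {3,6}  = X∖{1,2,4,5}
Pass 4: 10 new —
  {2,3}  = {2} ∪ {3}
  {3,4}  = {3} ∪ {4}
  {4,6}  = {6} ∪ {4}
  {1,2,5}  = {2} ∪ {1,5}
  {1,5,6}  = {6} ∪ {1,5}
  {2,3,4}  = {3} ∪ {2,4}
  {3,4,6}  = {3,6} ∪ {4}
  {1,2,3,5}  = {1,3,5} ∪ {2}
  {1,2,5,6}  = {2,6} ∪ {1,5}
  {1,4,5,6}  = {1,4,5} ∪ {6}
Pass 5: no new sets; the family is a σ-algebra.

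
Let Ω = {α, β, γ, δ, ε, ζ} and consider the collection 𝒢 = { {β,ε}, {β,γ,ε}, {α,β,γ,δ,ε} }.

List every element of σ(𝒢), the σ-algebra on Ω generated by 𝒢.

Begin from { ∅, {β,ε}, {β,γ,ε}, {α,β,γ,δ,ε}, Ω } (that is, 𝒢 plus ∅ and Ω).
Round 1: 3 new —
  {ζ}  = ᶜ of {α,β,γ,δ,ε}
  {α,δ,ζ}  = ᶜ of {β,γ,ε}
  {α,γ,δ,ζ}  = ᶜ of {β,ε}
  |family| = 8
Round 2. New:
  {β,ε,ζ}  = {β,ε} ∪ {ζ}
  {β,γ,ε,ζ}  = {β,γ,ε} ∪ {ζ}
  {α,β,δ,ε,ζ}  = {β,ε} ∪ {α,δ,ζ}
  |family| = 11
Round 3: 3 new —
  {γ}  = ᶜ of {α,β,δ,ε,ζ}
  {α,δ}  = ᶜ of {β,γ,ε,ζ}
  {α,γ,δ}  = ᶜ of {β,ε,ζ}
  |family| = 14
Round 4: 2 new —
  {γ,ζ}  = {γ} ∪ {ζ}
  {α,β,δ,ε}  = {β,ε} ∪ {α,δ}
  |family| = 16
Round 5: already closed under ᶜ and ∪.

Therefore σ(𝒢) = { ∅, {γ}, {ζ}, {α,δ}, {β,ε}, {γ,ζ}, {α,γ,δ}, {α,δ,ζ}, {β,γ,ε}, {β,ε,ζ}, {α,β,δ,ε}, {α,γ,δ,ζ}, {β,γ,ε,ζ}, {α,β,γ,δ,ε}, {α,β,δ,ε,ζ}, Ω } (|σ(𝒢)| = 16).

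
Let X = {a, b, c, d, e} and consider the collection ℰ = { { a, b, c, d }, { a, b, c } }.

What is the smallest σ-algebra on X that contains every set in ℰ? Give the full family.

Answer: σ(ℰ) = { {}, { d }, { e }, { d, e }, { a, b, c }, { a, b, c, d }, { a, b, c, e }, X }

Trace:
Take S₀ = ℰ ∪ {∅, X} = { {}, { a, b, c }, { a, b, c, d }, X }.
Pass 1: +2 →
  { e }  = complement { a, b, c, d }
  { d, e }  = complement { a, b, c }
  |family| = 6
Pass 2 (1 new):
  { a, b, c, e }  = { a, b, c } ∪ { e }
  |family| = 7
Pass 3 (1 new):
  { d }  = complement { a, b, c, e }
  |family| = 8
Pass 4: no new sets; the family is a σ-algebra.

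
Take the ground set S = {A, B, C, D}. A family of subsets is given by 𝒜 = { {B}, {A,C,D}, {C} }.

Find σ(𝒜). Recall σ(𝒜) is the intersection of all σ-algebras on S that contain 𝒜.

Answer: σ(𝒜) = { {}, {B}, {C}, {A,D}, {B,C}, {A,B,D}, {A,C,D}, S }

Working:
Start: 𝒜 ∪ {∅, S} = { {}, {B}, {C}, {A,C,D}, S }.
Iteration 1. New:
  {B,C}  = {C} ∪ {B}
  {A,B,D}  = complement {C}
Iteration 2 (1 new):
  {A,D}  = complement {B,C}
Iteration 3 adds nothing — fixpoint reached.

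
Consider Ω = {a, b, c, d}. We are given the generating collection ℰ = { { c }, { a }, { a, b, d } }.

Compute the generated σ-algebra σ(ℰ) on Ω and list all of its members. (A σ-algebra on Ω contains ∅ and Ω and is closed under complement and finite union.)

Take S₀ = ℰ ∪ {∅, Ω} = { ∅, { a }, { c }, { a, b, d }, Ω }.
Round 1: +2 →
  { a, c }  = { c } ∪ { a }
  { b, c, d }  = Ω∖{ a }
Round 2 (1 new):
  { b, d }  = Ω∖{ a, c }
Round 3: closed — nothing new.

σ(ℰ) = { ∅, { a }, { c }, { a, c }, { b, d }, { a, b, d }, { b, c, d }, Ω }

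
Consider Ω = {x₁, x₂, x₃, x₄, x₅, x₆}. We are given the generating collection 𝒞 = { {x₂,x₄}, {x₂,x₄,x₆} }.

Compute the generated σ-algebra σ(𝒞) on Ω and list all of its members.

σ(𝒞) (8 sets): { ∅, {x₆}, {x₂,x₄}, {x₁,x₃,x₅}, {x₂,x₄,x₆}, {x₁,x₃,x₅,x₆}, {x₁,x₂,x₃,x₄,x₅}, Ω }

Check:
Begin from { ∅, {x₂,x₄}, {x₂,x₄,x₆}, Ω } (that is, 𝒞 plus ∅ and Ω).
Step 1: 2 new —
  {x₁,x₃,x₅}  = ᶜ of {x₂,x₄,x₆}
  {x₁,x₃,x₅,x₆}  = ᶜ of {x₂,x₄}
  [6 total]
Step 2 adds 1:
  {x₁,x₂,x₃,x₄,x₅}  = {x₁,x₃,x₅} ∪ {x₂,x₄}
  [7 total]
Step 3 (1 new):
  {x₆}  = ᶜ of {x₁,x₂,x₃,x₄,x₅}
  [8 total]
Step 4: closed — nothing new.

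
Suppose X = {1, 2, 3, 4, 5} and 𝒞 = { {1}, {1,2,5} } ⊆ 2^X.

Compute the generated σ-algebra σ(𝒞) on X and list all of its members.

σ(𝒞) = { {}, {1}, {2,5}, {3,4}, {1,2,5}, {1,3,4}, {2,3,4,5}, X }

Working:
Start: 𝒞 ∪ {∅, X} = { {}, {1}, {1,2,5}, X }.
Iteration 1 adds 2:
  {3,4}  = ᶜ of {1,2,5}
  {2,3,4,5}  = ᶜ of {1}
Iteration 2: 1 new —
  {1,3,4}  = {3,4} ∪ {1}
Iteration 3: 1 new —
  {2,5}  = ᶜ of {1,3,4}
After Iteration 4 the family is unchanged; done.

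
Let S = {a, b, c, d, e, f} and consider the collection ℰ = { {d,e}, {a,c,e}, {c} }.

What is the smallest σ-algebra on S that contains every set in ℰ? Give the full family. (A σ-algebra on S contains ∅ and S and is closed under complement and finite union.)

Answer: σ(ℰ) = { ∅, {a}, {c}, {d}, {e}, {a,c}, {a,d}, {a,e}, {b,f}, {c,d}, {c,e}, {d,e}, {a,b,f}, {a,c,d}, {a,c,e}, {a,d,e}, {b,c,f}, {b,d,f}, {b,e,f}, {c,d,e}, {a,b,c,f}, {a,b,d,f}, {a,b,e,f}, {a,c,d,e}, {b,c,d,f}, {b,c,e,f}, {b,d,e,f}, {a,b,c,d,f}, {a,b,c,e,f}, {a,b,d,e,f}, {b,c,d,e,f}, S }

Derivation:
Seed the family with ℰ together with ∅ and S: { ∅, {c}, {d,e}, {a,c,e}, S }.
Pass 1: +5 →
  {b,d,f}  = {a,c,e}ᶜ
  {c,d,e}  = {d,e} ∪ {c}
  {a,b,c,f}  = {d,e}ᶜ
  {a,c,d,e}  = {d,e} ∪ {a,c,e}
  {a,b,d,e,f}  = {c}ᶜ
Pass 2. New:
  {b,f}  = {a,c,d,e}ᶜ
  {a,b,f}  = {c,d,e}ᶜ
  {b,c,d,f}  = {b,d,f} ∪ {c}
  {b,d,e,f}  = {b,d,f} ∪ {d,e}
  {a,b,c,d,f}  = {b,d,f} ∪ {a,b,c,f}
  {a,b,c,e,f}  = {a,c,e} ∪ {a,b,c,f}
  {b,c,d,e,f}  = {b,d,f} ∪ {c,d,e}
Pass 3: +7 →
  {a}  = {b,c,d,e,f}ᶜ
  {d}  = {a,b,c,e,f}ᶜ
  {e}  = {a,b,c,d,f}ᶜ
  {a,c}  = {b,d,e,f}ᶜ
  {a,e}  = {b,c,d,f}ᶜ
  {b,c,f}  = {c} ∪ {b,f}
  {a,b,d,f}  = {b,d,f} ∪ {a,b,f}
Pass 4: +8 →
  {a,d}  = {a} ∪ {d}
  {c,d}  = {c} ∪ {d}
  {c,e}  = {a,b,d,f}ᶜ
  {a,c,d}  = {a,c} ∪ {d}
  {a,d,e}  = {b,c,f}ᶜ
  {b,e,f}  = {b,f} ∪ {e}
  {a,b,e,f}  = {b,f} ∪ {a,e}
  {b,c,e,f}  = {b,c,f} ∪ {e}
After Pass 5 the family is unchanged; done.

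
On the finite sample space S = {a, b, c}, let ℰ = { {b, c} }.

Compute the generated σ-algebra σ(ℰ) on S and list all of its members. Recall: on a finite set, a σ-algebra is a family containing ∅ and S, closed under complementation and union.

Begin from { {}, {b, c}, S } (that is, ℰ plus ∅ and S).
Pass 1: +1 →
  {a}  = S∖{b, c}
  |family| = 4
Pass 2: stable.

σ(ℰ) = { {}, {a}, {b, c}, S }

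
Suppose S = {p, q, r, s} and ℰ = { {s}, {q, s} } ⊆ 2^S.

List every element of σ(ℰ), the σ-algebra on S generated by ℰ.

Seed the family with ℰ together with ∅ and S: { {}, {s}, {q, s}, S }.
Step 1: 2 new —
  {p, r}  = {q, s}ᶜ
  {p, q, r}  = {s}ᶜ
Step 2: +1 →
  {p, r, s}  = {p, r} ∪ {s}
Step 3: +1 →
  {q}  = {p, r, s}ᶜ
Step 4 adds nothing — fixpoint reached.

|σ(ℰ)| = 8.  σ(ℰ) = { {}, {q}, {s}, {p, r}, {q, s}, {p, q, r}, {p, r, s}, S }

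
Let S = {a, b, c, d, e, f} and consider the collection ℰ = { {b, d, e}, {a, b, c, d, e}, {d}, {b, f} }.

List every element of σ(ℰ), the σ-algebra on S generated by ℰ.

|σ(ℰ)| = 32.  σ(ℰ) = { ∅, {b}, {d}, {e}, {f}, {a, c}, {b, d}, {b, e}, {b, f}, {d, e}, {d, f}, {e, f}, {a, b, c}, {a, c, d}, {a, c, e}, {a, c, f}, {b, d, e}, {b, d, f}, {b, e, f}, {d, e, f}, {a, b, c, d}, {a, b, c, e}, {a, b, c, f}, {a, c, d, e}, {a, c, d, f}, {a, c, e, f}, {b, d, e, f}, {a, b, c, d, e}, {a, b, c, d, f}, {a, b, c, e, f}, {a, c, d, e, f}, S }

Trace:
Start: ℰ ∪ {∅, S} = { ∅, {d}, {b, f}, {b, d, e}, {a, b, c, d, e}, S }.
Pass 1 (6 new):
  {f}  = S∖{a, b, c, d, e}
  {a, c, f}  = S∖{b, d, e}
  {b, d, f}  = {d} ∪ {b, f}
  {a, c, d, e}  = S∖{b, f}
  {b, d, e, f}  = {b, f} ∪ {b, d, e}
  {a, b, c, e, f}  = S∖{d}
  [12 total]
Pass 2: 7 new —
  {a, c}  = S∖{b, d, e, f}
  {d, f}  = {f} ∪ {d}
  {a, c, e}  = S∖{b, d, f}
  {a, b, c, f}  = {a, c, f} ∪ {b, f}
  {a, c, d, f}  = {a, c, f} ∪ {d}
  {a, b, c, d, f}  = {b, d, f} ∪ {a, c, f}
  {a, c, d, e, f}  = {a, c, f} ∪ {a, c, d, e}
  [19 total]
Pass 3. New:
  {b}  = S∖{a, c, d, e, f}
  {e}  = S∖{a, b, c, d, f}
  {b, e}  = S∖{a, c, d, f}
  {d, e}  = S∖{a, b, c, f}
  {a, c, d}  = {a, c} ∪ {d}
  {a, b, c, e}  = S∖{d, f}
  {a, c, e, f}  = {a, c, f} ∪ {a, c, e}
  [26 total]
Pass 4 (6 new):
  {b, d}  = S∖{a, c, e, f}
  {e, f}  = {f} ∪ {e}
  {a, b, c}  = {b} ∪ {a, c}
  {b, e, f}  = S∖{a, c, d}
  {d, e, f}  = {f} ∪ {d, e}
  {a, b, c, d}  = {b} ∪ {a, c, d}
  [32 total]
Pass 5: no new sets; the family is a σ-algebra.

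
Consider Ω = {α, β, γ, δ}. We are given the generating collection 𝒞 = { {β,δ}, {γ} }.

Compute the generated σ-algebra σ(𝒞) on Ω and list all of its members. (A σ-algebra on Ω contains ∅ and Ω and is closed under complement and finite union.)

Start: 𝒞 ∪ {∅, Ω} = { {}, {γ}, {β,δ}, Ω }.
Step 1. New:
  {α,γ}  = ᶜ of {β,δ}
  {α,β,δ}  = ᶜ of {γ}
  {β,γ,δ}  = {γ} ∪ {β,δ}
Step 2 adds 1:
  {α}  = ᶜ of {β,γ,δ}
Step 3: closed — nothing new.

σ(𝒞) = { {}, {α}, {γ}, {α,γ}, {β,δ}, {α,β,δ}, {β,γ,δ}, Ω }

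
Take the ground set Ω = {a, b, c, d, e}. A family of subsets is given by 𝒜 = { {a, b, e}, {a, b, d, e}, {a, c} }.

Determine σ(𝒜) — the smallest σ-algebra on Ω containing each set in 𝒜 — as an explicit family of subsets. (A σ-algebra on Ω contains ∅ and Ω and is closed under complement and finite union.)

Initial family (5 sets): { {}, {a, c}, {a, b, e}, {a, b, d, e}, Ω }.
Step 1: +4 →
  {c}  = ᶜ of {a, b, d, e}
  {c, d}  = ᶜ of {a, b, e}
  {b, d, e}  = ᶜ of {a, c}
  {a, b, c, e}  = {a, b, e} ∪ {a, c}
Step 2: 3 new —
  {d}  = ᶜ of {a, b, c, e}
  {a, c, d}  = {c, d} ∪ {a, c}
  {b, c, d, e}  = {c, d} ∪ {b, d, e}
Step 3: 2 new —
  {a}  = ᶜ of {b, c, d, e}
  {b, e}  = ᶜ of {a, c, d}
Step 4: 2 new —
  {a, d}  = {d} ∪ {a}
  {b, c, e}  = {c} ∪ {b, e}
Step 5: closed — nothing new.

σ(𝒜) = { {}, {a}, {c}, {d}, {a, c}, {a, d}, {b, e}, {c, d}, {a, b, e}, {a, c, d}, {b, c, e}, {b, d, e}, {a, b, c, e}, {a, b, d, e}, {b, c, d, e}, Ω }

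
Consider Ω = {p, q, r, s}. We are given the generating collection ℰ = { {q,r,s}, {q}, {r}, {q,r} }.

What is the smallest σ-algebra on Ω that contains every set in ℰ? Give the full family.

σ(ℰ) (16 sets): { {}, {p}, {q}, {r}, {s}, {p,q}, {p,r}, {p,s}, {q,r}, {q,s}, {r,s}, {p,q,r}, {p,q,s}, {p,r,s}, {q,r,s}, Ω }

Derivation:
Take S₀ = ℰ ∪ {∅, Ω} = { {}, {q}, {r}, {q,r}, {q,r,s}, Ω }.
Pass 1: +4 →
  {p}  = Ω∖{q,r,s}
  {p,s}  = Ω∖{q,r}
  {p,q,s}  = Ω∖{r}
  {p,r,s}  = Ω∖{q}
  (now 10)
Pass 2. New:
  {p,q}  = {q} ∪ {p}
  {p,r}  = {r} ∪ {p}
  {p,q,r}  = {q,r} ∪ {p}
  (now 13)
Pass 3 (3 new):
  {s}  = Ω∖{p,q,r}
  {q,s}  = Ω∖{p,r}
  {r,s}  = Ω∖{p,q}
  (now 16)
After Pass 4 the family is unchanged; done.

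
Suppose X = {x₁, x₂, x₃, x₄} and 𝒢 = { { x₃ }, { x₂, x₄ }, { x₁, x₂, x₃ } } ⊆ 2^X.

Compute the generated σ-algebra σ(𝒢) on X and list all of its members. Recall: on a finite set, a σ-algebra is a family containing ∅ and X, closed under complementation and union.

Answer: σ(𝒢) = { {}, { x₁ }, { x₂ }, { x₃ }, { x₄ }, { x₁, x₂ }, { x₁, x₃ }, { x₁, x₄ }, { x₂, x₃ }, { x₂, x₄ }, { x₃, x₄ }, { x₁, x₂, x₃ }, { x₁, x₂, x₄ }, { x₁, x₃, x₄ }, { x₂, x₃, x₄ }, X }

Trace:
Seed the family with 𝒢 together with ∅ and X: { {}, { x₃ }, { x₂, x₄ }, { x₁, x₂, x₃ }, X }.
Iteration 1 adds 4:
  { x₄ }  = X∖{ x₁, x₂, x₃ }
  { x₁, x₃ }  = X∖{ x₂, x₄ }
  { x₁, x₂, x₄ }  = X∖{ x₃ }
  { x₂, x₃, x₄ }  = { x₃ } ∪ { x₂, x₄ }
Iteration 2: 3 new —
  { x₁ }  = X∖{ x₂, x₃, x₄ }
  { x₃, x₄ }  = { x₃ } ∪ { x₄ }
  { x₁, x₃, x₄ }  = { x₁, x₃ } ∪ { x₄ }
Iteration 3: +3 →
  { x₂ }  = X∖{ x₁, x₃, x₄ }
  { x₁, x₂ }  = X∖{ x₃, x₄ }
  { x₁, x₄ }  = { x₄ } ∪ { x₁ }
Iteration 4. New:
  { x₂, x₃ }  = X∖{ x₁, x₄ }
After Iteration 5 the family is unchanged; done.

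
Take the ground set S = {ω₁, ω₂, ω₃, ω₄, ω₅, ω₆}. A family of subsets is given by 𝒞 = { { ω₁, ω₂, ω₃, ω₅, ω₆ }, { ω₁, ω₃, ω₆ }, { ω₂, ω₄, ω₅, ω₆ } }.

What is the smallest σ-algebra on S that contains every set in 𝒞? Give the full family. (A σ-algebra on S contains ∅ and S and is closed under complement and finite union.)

Initial family (5 sets): { {  }, { ω₁, ω₃, ω₆ }, { ω₂, ω₄, ω₅, ω₆ }, { ω₁, ω₂, ω₃, ω₅, ω₆ }, S }.
Round 1 (3 new):
  { ω₄ }  = S∖{ ω₁, ω₂, ω₃, ω₅, ω₆ }
  { ω₁, ω₃ }  = S∖{ ω₂, ω₄, ω₅, ω₆ }
  { ω₂, ω₄, ω₅ }  = S∖{ ω₁, ω₃, ω₆ }
  |family| = 8
Round 2: +3 →
  { ω₁, ω₃, ω₄ }  = { ω₄ } ∪ { ω₁, ω₃ }
  { ω₁, ω₃, ω₄, ω₆ }  = { ω₄ } ∪ { ω₁, ω₃, ω₆ }
  { ω₁, ω₂, ω₃, ω₄, ω₅ }  = { ω₂, ω₄, ω₅ } ∪ { ω₁, ω₃ }
  |family| = 11
Round 3 (3 new):
  { ω₆ }  = S∖{ ω₁, ω₂, ω₃, ω₄, ω₅ }
  { ω₂, ω₅ }  = S∖{ ω₁, ω₃, ω₄, ω₆ }
  { ω₂, ω₅, ω₆ }  = S∖{ ω₁, ω₃, ω₄ }
  |family| = 14
Round 4: 2 new —
  { ω₄, ω₆ }  = { ω₄ } ∪ { ω₆ }
  { ω₁, ω₂, ω₃, ω₅ }  = { ω₂, ω₅ } ∪ { ω₁, ω₃ }
  |family| = 16
After Round 5 the family is unchanged; done.

|σ(𝒞)| = 16.  σ(𝒞) = { {  }, { ω₄ }, { ω₆ }, { ω₁, ω₃ }, { ω₂, ω₅ }, { ω₄, ω₆ }, { ω₁, ω₃, ω₄ }, { ω₁, ω₃, ω₆ }, { ω₂, ω₄, ω₅ }, { ω₂, ω₅, ω₆ }, { ω₁, ω₂, ω₃, ω₅ }, { ω₁, ω₃, ω₄, ω₆ }, { ω₂, ω₄, ω₅, ω₆ }, { ω₁, ω₂, ω₃, ω₄, ω₅ }, { ω₁, ω₂, ω₃, ω₅, ω₆ }, S }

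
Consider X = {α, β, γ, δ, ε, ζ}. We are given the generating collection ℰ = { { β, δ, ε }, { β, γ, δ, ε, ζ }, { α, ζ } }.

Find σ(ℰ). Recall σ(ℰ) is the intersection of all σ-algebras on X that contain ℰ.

Initial family (5 sets): { {}, { α, ζ }, { β, δ, ε }, { β, γ, δ, ε, ζ }, X }.
Step 1 adds 4:
  { α }  = ᶜ of { β, γ, δ, ε, ζ }
  { α, γ, ζ }  = ᶜ of { β, δ, ε }
  { β, γ, δ, ε }  = ᶜ of { α, ζ }
  { α, β, δ, ε, ζ }  = { α, ζ } ∪ { β, δ, ε }
  |family| = 9
Step 2: 3 new —
  { γ }  = ᶜ of { α, β, δ, ε, ζ }
  { α, β, δ, ε }  = { β, δ, ε } ∪ { α }
  { α, β, γ, δ, ε }  = { β, γ, δ, ε } ∪ { α }
  |family| = 12
Step 3: 3 new —
  { ζ }  = ᶜ of { α, β, γ, δ, ε }
  { α, γ }  = { γ } ∪ { α }
  { γ, ζ }  = ᶜ of { α, β, δ, ε }
  |family| = 15
Step 4: +1 →
  { β, δ, ε, ζ }  = ᶜ of { α, γ }
  |family| = 16
Step 5 adds nothing — fixpoint reached.

σ(ℰ) = { {}, { α }, { γ }, { ζ }, { α, γ }, { α, ζ }, { γ, ζ }, { α, γ, ζ }, { β, δ, ε }, { α, β, δ, ε }, { β, γ, δ, ε }, { β, δ, ε, ζ }, { α, β, γ, δ, ε }, { α, β, δ, ε, ζ }, { β, γ, δ, ε, ζ }, X }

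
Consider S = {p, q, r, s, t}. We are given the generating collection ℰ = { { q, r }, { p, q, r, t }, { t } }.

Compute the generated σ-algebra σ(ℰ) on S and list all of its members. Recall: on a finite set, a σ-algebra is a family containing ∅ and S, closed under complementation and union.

Answer: σ(ℰ) = { {}, { p }, { s }, { t }, { p, s }, { p, t }, { q, r }, { s, t }, { p, q, r }, { p, s, t }, { q, r, s }, { q, r, t }, { p, q, r, s }, { p, q, r, t }, { q, r, s, t }, S }

Check:
Seed the family with ℰ together with ∅ and S: { {}, { t }, { q, r }, { p, q, r, t }, S }.
Iteration 1. New:
  { s }  = { p, q, r, t }ᶜ
  { p, s, t }  = { q, r }ᶜ
  { q, r, t }  = { q, r } ∪ { t }
  { p, q, r, s }  = { t }ᶜ
  (now 9)
Iteration 2: +4 →
  { p, s }  = { q, r, t }ᶜ
  { s, t }  = { t } ∪ { s }
  { q, r, s }  = { q, r } ∪ { s }
  { q, r, s, t }  = { q, r, t } ∪ { s }
  (now 13)
Iteration 3. New:
  { p }  = { q, r, s, t }ᶜ
  { p, t }  = { q, r, s }ᶜ
  { p, q, r }  = { s, t }ᶜ
  (now 16)
Iteration 4: closed — nothing new.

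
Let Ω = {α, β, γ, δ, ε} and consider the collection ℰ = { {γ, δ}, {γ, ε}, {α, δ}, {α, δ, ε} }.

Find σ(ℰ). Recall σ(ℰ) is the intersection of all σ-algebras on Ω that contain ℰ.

σ(ℰ) = { {}, {α}, {β}, {γ}, {δ}, {ε}, {α, β}, {α, γ}, {α, δ}, {α, ε}, {β, γ}, {β, δ}, {β, ε}, {γ, δ}, {γ, ε}, {δ, ε}, {α, β, γ}, {α, β, δ}, {α, β, ε}, {α, γ, δ}, {α, γ, ε}, {α, δ, ε}, {β, γ, δ}, {β, γ, ε}, {β, δ, ε}, {γ, δ, ε}, {α, β, γ, δ}, {α, β, γ, ε}, {α, β, δ, ε}, {α, γ, δ, ε}, {β, γ, δ, ε}, Ω }

Working:
Seed the family with ℰ together with ∅ and Ω: { {}, {α, δ}, {γ, δ}, {γ, ε}, {α, δ, ε}, Ω }.
Pass 1 adds 7:
  {β, γ}  = complement {α, δ, ε}
  {α, β, δ}  = complement {γ, ε}
  {α, β, ε}  = complement {γ, δ}
  {α, γ, δ}  = {γ, δ} ∪ {α, δ}
  {β, γ, ε}  = complement {α, δ}
  {γ, δ, ε}  = {γ, δ} ∪ {γ, ε}
  {α, γ, δ, ε}  = {α, δ, ε} ∪ {γ, δ}
  [13 total]
Pass 2. New:
  {β}  = complement {α, γ, δ, ε}
  {α, β}  = complement {γ, δ, ε}
  {β, ε}  = complement {α, γ, δ}
  {β, γ, δ}  = {γ, δ} ∪ {β, γ}
  {α, β, γ, δ}  = {γ, δ} ∪ {α, β, δ}
  {α, β, γ, ε}  = {α, β, ε} ∪ {β, γ, ε}
  {α, β, δ, ε}  = {α, δ, ε} ∪ {α, β, δ}
  {β, γ, δ, ε}  = {γ, δ, ε} ∪ {β, γ, ε}
  [21 total]
Pass 3: 6 new —
  {α}  = complement {β, γ, δ, ε}
  {γ}  = complement {α, β, δ, ε}
  {δ}  = complement {α, β, γ, ε}
  {ε}  = complement {α, β, γ, δ}
  {α, ε}  = complement {β, γ, δ}
  {α, β, γ}  = {α, β} ∪ {β, γ}
  [27 total]
Pass 4 adds 5:
  {α, γ}  = {γ} ∪ {α}
  {β, δ}  = {β} ∪ {δ}
  {δ, ε}  = complement {α, β, γ}
  {α, γ, ε}  = {γ} ∪ {α, ε}
  {β, δ, ε}  = {β, ε} ∪ {δ}
  [32 total]
Pass 5: already closed under ᶜ and ∪.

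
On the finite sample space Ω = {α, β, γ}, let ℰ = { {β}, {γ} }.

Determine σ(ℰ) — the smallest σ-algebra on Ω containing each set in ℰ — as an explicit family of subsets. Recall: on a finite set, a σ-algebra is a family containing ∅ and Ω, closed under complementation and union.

Take S₀ = ℰ ∪ {∅, Ω} = { ∅, {β}, {γ}, Ω }.
Step 1 (3 new):
  {α, β}  = complement {γ}
  {α, γ}  = complement {β}
  {β, γ}  = {γ} ∪ {β}
Step 2: +1 →
  {α}  = complement {β, γ}
Step 3: closed — nothing new.

Therefore σ(ℰ) = { ∅, {α}, {β}, {γ}, {α, β}, {α, γ}, {β, γ}, Ω } (|σ(ℰ)| = 8).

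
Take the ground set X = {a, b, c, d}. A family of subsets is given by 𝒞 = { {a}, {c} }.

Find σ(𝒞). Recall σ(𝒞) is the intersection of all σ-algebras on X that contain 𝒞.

Answer: σ(𝒞) = { {}, {a}, {c}, {a,c}, {b,d}, {a,b,d}, {b,c,d}, X }

Working:
Seed the family with 𝒞 together with ∅ and X: { {}, {a}, {c}, X }.
Pass 1: 3 new —
  {a,c}  = {c} ∪ {a}
  {a,b,d}  = complement {c}
  {b,c,d}  = complement {a}
  |family| = 7
Pass 2 (1 new):
  {b,d}  = complement {a,c}
  |family| = 8
Pass 3: no new sets; the family is a σ-algebra.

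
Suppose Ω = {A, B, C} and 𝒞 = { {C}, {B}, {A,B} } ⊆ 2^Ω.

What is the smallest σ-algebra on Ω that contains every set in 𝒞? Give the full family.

Initial family (5 sets): { {}, {B}, {C}, {A,B}, Ω }.
Step 1 adds 2:
  {A,C}  = ᶜ of {B}
  {B,C}  = {C} ∪ {B}
  — 7 sets.
Step 2: 1 new —
  {A}  = ᶜ of {B,C}
  — 8 sets.
Step 3 adds nothing — fixpoint reached.

|σ(𝒞)| = 8.  σ(𝒞) = { {}, {A}, {B}, {C}, {A,B}, {A,C}, {B,C}, Ω }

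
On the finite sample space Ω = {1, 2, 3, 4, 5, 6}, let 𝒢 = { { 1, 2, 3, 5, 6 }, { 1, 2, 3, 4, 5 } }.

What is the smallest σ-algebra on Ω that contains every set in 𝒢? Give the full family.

σ(𝒢) (8 sets): { ∅, { 4 }, { 6 }, { 4, 6 }, { 1, 2, 3, 5 }, { 1, 2, 3, 4, 5 }, { 1, 2, 3, 5, 6 }, Ω }

Trace:
Take S₀ = 𝒢 ∪ {∅, Ω} = { ∅, { 1, 2, 3, 4, 5 }, { 1, 2, 3, 5, 6 }, Ω }.
Round 1. New:
  { 4 }  = complement { 1, 2, 3, 5, 6 }
  { 6 }  = complement { 1, 2, 3, 4, 5 }
  [6 total]
Round 2 adds 1:
  { 4, 6 }  = { 4 } ∪ { 6 }
  [7 total]
Round 3 adds 1:
  { 1, 2, 3, 5 }  = complement { 4, 6 }
  [8 total]
After Round 4 the family is unchanged; done.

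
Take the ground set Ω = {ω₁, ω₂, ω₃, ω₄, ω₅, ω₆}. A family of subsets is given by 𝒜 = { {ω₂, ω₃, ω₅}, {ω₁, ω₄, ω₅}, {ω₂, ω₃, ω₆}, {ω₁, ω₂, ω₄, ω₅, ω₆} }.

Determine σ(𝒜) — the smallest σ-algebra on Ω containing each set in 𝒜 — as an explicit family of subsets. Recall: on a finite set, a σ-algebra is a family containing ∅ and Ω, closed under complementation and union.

|σ(𝒜)| = 32.  σ(𝒜) = { {}, {ω₂}, {ω₃}, {ω₅}, {ω₆}, {ω₁, ω₄}, {ω₂, ω₃}, {ω₂, ω₅}, {ω₂, ω₆}, {ω₃, ω₅}, {ω₃, ω₆}, {ω₅, ω₆}, {ω₁, ω₂, ω₄}, {ω₁, ω₃, ω₄}, {ω₁, ω₄, ω₅}, {ω₁, ω₄, ω₆}, {ω₂, ω₃, ω₅}, {ω₂, ω₃, ω₆}, {ω₂, ω₅, ω₆}, {ω₃, ω₅, ω₆}, {ω₁, ω₂, ω₃, ω₄}, {ω₁, ω₂, ω₄, ω₅}, {ω₁, ω₂, ω₄, ω₆}, {ω₁, ω₃, ω₄, ω₅}, {ω₁, ω₃, ω₄, ω₆}, {ω₁, ω₄, ω₅, ω₆}, {ω₂, ω₃, ω₅, ω₆}, {ω₁, ω₂, ω₃, ω₄, ω₅}, {ω₁, ω₂, ω₃, ω₄, ω₆}, {ω₁, ω₂, ω₄, ω₅, ω₆}, {ω₁, ω₃, ω₄, ω₅, ω₆}, Ω }

Working:
Take S₀ = 𝒜 ∪ {∅, Ω} = { {}, {ω₁, ω₄, ω₅}, {ω₂, ω₃, ω₅}, {ω₂, ω₃, ω₆}, {ω₁, ω₂, ω₄, ω₅, ω₆}, Ω }.
Step 1 (4 new):
  {ω₃}  = {ω₁, ω₂, ω₄, ω₅, ω₆}ᶜ
  {ω₁, ω₄, ω₆}  = {ω₂, ω₃, ω₅}ᶜ
  {ω₂, ω₃, ω₅, ω₆}  = {ω₂, ω₃, ω₅} ∪ {ω₂, ω₃, ω₆}
  {ω₁, ω₂, ω₃, ω₄, ω₅}  = {ω₁, ω₄, ω₅} ∪ {ω₂, ω₃, ω₅}
Step 2: 6 new —
  {ω₆}  = {ω₁, ω₂, ω₃, ω₄, ω₅}ᶜ
  {ω₁, ω₄}  = {ω₂, ω₃, ω₅, ω₆}ᶜ
  {ω₁, ω₃, ω₄, ω₅}  = {ω₁, ω₄, ω₅} ∪ {ω₃}
  {ω₁, ω₃, ω₄, ω₆}  = {ω₁, ω₄, ω₆} ∪ {ω₃}
  {ω₁, ω₄, ω₅, ω₆}  = {ω₁, ω₄, ω₅} ∪ {ω₁, ω₄, ω₆}
  {ω₁, ω₂, ω₃, ω₄, ω₆}  = {ω₂, ω₃, ω₆} ∪ {ω₁, ω₄, ω₆}
Step 3 adds 7:
  {ω₅}  = {ω₁, ω₂, ω₃, ω₄, ω₆}ᶜ
  {ω₂, ω₃}  = {ω₁, ω₄, ω₅, ω₆}ᶜ
  {ω₂, ω₅}  = {ω₁, ω₃, ω₄, ω₆}ᶜ
  {ω₂, ω₆}  = {ω₁, ω₃, ω₄, ω₅}ᶜ
  {ω₃, ω₆}  = {ω₃} ∪ {ω₆}
  {ω₁, ω₃, ω₄}  = {ω₃} ∪ {ω₁, ω₄}
  {ω₁, ω₃, ω₄, ω₅, ω₆}  = {ω₁, ω₄, ω₅} ∪ {ω₁, ω₃, ω₄, ω₆}
Step 4. New:
  {ω₂}  = {ω₁, ω₃, ω₄, ω₅, ω₆}ᶜ
  {ω₃, ω₅}  = {ω₅} ∪ {ω₃}
  {ω₅, ω₆}  = {ω₆} ∪ {ω₅}
  {ω₂, ω₅, ω₆}  = {ω₁, ω₃, ω₄}ᶜ
  {ω₃, ω₅, ω₆}  = {ω₅} ∪ {ω₃, ω₆}
  {ω₁, ω₂, ω₃, ω₄}  = {ω₁, ω₃, ω₄} ∪ {ω₂, ω₃}
  {ω₁, ω₂, ω₄, ω₅}  = {ω₃, ω₆}ᶜ
  {ω₁, ω₂, ω₄, ω₆}  = {ω₂, ω₆} ∪ {ω₁, ω₄, ω₆}
Step 5 (1 new):
  {ω₁, ω₂, ω₄}  = {ω₃, ω₅, ω₆}ᶜ
Step 6: no new sets; the family is a σ-algebra.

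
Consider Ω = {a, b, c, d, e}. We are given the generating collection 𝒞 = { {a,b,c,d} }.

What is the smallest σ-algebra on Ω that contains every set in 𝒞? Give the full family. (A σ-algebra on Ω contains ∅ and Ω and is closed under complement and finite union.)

Initial family (3 sets): { {}, {a,b,c,d}, Ω }.
Iteration 1: 1 new —
  {e}  = ᶜ of {a,b,c,d}
  (now 4)
Iteration 2: closed — nothing new.

|σ(𝒞)| = 4.  σ(𝒞) = { {}, {e}, {a,b,c,d}, Ω }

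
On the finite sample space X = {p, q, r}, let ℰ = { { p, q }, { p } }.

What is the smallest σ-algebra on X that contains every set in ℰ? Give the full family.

σ(ℰ) = { ∅, { p }, { q }, { r }, { p, q }, { p, r }, { q, r }, X }

Derivation:
Start: ℰ ∪ {∅, X} = { ∅, { p }, { p, q }, X }.
Step 1 adds 2:
  { r }  = { p, q }ᶜ
  { q, r }  = { p }ᶜ
  [6 total]
Step 2 (1 new):
  { p, r }  = { r } ∪ { p }
  [7 total]
Step 3 adds 1:
  { q }  = { p, r }ᶜ
  [8 total]
Step 4: stable.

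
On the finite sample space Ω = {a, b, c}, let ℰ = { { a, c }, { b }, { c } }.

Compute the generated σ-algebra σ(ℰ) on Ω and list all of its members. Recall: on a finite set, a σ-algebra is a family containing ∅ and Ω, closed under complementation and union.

|σ(ℰ)| = 8.  σ(ℰ) = { {  }, { a }, { b }, { c }, { a, b }, { a, c }, { b, c }, Ω }

Working:
Take S₀ = ℰ ∪ {∅, Ω} = { {  }, { b }, { c }, { a, c }, Ω }.
Pass 1: 2 new —
  { a, b }  = ᶜ of { c }
  { b, c }  = { c } ∪ { b }
  — 7 sets.
Pass 2: +1 →
  { a }  = ᶜ of { b, c }
  — 8 sets.
After Pass 3 the family is unchanged; done.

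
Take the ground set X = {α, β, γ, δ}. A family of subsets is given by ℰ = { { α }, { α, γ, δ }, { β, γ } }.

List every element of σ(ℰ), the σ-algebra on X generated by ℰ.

Initial family (5 sets): { {  }, { α }, { β, γ }, { α, γ, δ }, X }.
Iteration 1: 4 new —
  { β }  = complement { α, γ, δ }
  { α, δ }  = complement { β, γ }
  { α, β, γ }  = { β, γ } ∪ { α }
  { β, γ, δ }  = complement { α }
  — 9 sets.
Iteration 2 (3 new):
  { δ }  = complement { α, β, γ }
  { α, β }  = { β } ∪ { α }
  { α, β, δ }  = { β } ∪ { α, δ }
  — 12 sets.
Iteration 3. New:
  { γ }  = complement { α, β, δ }
  { β, δ }  = { δ } ∪ { β }
  { γ, δ }  = complement { α, β }
  — 15 sets.
Iteration 4. New:
  { α, γ }  = complement { β, δ }
  — 16 sets.
Iteration 5: no new sets; the family is a σ-algebra.

Therefore σ(ℰ) = { {  }, { α }, { β }, { γ }, { δ }, { α, β }, { α, γ }, { α, δ }, { β, γ }, { β, δ }, { γ, δ }, { α, β, γ }, { α, β, δ }, { α, γ, δ }, { β, γ, δ }, X } (|σ(ℰ)| = 16).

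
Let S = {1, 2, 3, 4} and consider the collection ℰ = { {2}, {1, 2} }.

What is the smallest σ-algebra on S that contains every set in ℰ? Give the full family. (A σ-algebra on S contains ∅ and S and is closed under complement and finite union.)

Take S₀ = ℰ ∪ {∅, S} = { {}, {2}, {1, 2}, S }.
Pass 1. New:
  {3, 4}  = S∖{1, 2}
  {1, 3, 4}  = S∖{2}
  [6 total]
Pass 2 (1 new):
  {2, 3, 4}  = {3, 4} ∪ {2}
  [7 total]
Pass 3: 1 new —
  {1}  = S∖{2, 3, 4}
  [8 total]
Pass 4: no new sets; the family is a σ-algebra.

σ(ℰ) = { {}, {1}, {2}, {1, 2}, {3, 4}, {1, 3, 4}, {2, 3, 4}, S }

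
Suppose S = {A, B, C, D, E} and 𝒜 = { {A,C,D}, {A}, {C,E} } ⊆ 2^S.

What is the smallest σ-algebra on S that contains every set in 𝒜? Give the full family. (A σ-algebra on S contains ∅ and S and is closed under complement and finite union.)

Begin from { ∅, {A}, {C,E}, {A,C,D}, S } (that is, 𝒜 plus ∅ and S).
Step 1: +5 →
  {B,E}  = {A,C,D}ᶜ
  {A,B,D}  = {C,E}ᶜ
  {A,C,E}  = {C,E} ∪ {A}
  {A,C,D,E}  = {A,C,D} ∪ {C,E}
  {B,C,D,E}  = {A}ᶜ
  (now 10)
Step 2 adds 7:
  {B}  = {A,C,D,E}ᶜ
  {B,D}  = {A,C,E}ᶜ
  {A,B,E}  = {B,E} ∪ {A}
  {B,C,E}  = {B,E} ∪ {C,E}
  {A,B,C,D}  = {A,B,D} ∪ {A,C,D}
  {A,B,C,E}  = {B,E} ∪ {A,C,E}
  {A,B,D,E}  = {B,E} ∪ {A,B,D}
  (now 17)
Step 3 adds 7:
  {C}  = {A,B,D,E}ᶜ
  {D}  = {A,B,C,E}ᶜ
  {E}  = {A,B,C,D}ᶜ
  {A,B}  = {B} ∪ {A}
  {A,D}  = {B,C,E}ᶜ
  {C,D}  = {A,B,E}ᶜ
  {B,D,E}  = {B,E} ∪ {B,D}
  (now 24)
Step 4. New:
  {A,C}  = {B,D,E}ᶜ
  {A,E}  = {E} ∪ {A}
  {B,C}  = {B} ∪ {C}
  {D,E}  = {E} ∪ {D}
  {A,B,C}  = {A,B} ∪ {C}
  {A,D,E}  = {E} ∪ {A,D}
  {B,C,D}  = {C,D} ∪ {B}
  {C,D,E}  = {A,B}ᶜ
  (now 32)
Step 5: already closed under ᶜ and ∪.

Hence σ(𝒜) has 32 members: { ∅, {A}, {B}, {C}, {D}, {E}, {A,B}, {A,C}, {A,D}, {A,E}, {B,C}, {B,D}, {B,E}, {C,D}, {C,E}, {D,E}, {A,B,C}, {A,B,D}, {A,B,E}, {A,C,D}, {A,C,E}, {A,D,E}, {B,C,D}, {B,C,E}, {B,D,E}, {C,D,E}, {A,B,C,D}, {A,B,C,E}, {A,B,D,E}, {A,C,D,E}, {B,C,D,E}, S }.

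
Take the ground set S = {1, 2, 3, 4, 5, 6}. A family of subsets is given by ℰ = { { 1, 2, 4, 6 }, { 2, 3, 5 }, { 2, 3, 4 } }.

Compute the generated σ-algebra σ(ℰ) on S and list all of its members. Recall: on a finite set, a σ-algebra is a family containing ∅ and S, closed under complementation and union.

Answer: σ(ℰ) = { ∅, { 2 }, { 3 }, { 4 }, { 5 }, { 1, 6 }, { 2, 3 }, { 2, 4 }, { 2, 5 }, { 3, 4 }, { 3, 5 }, { 4, 5 }, { 1, 2, 6 }, { 1, 3, 6 }, { 1, 4, 6 }, { 1, 5, 6 }, { 2, 3, 4 }, { 2, 3, 5 }, { 2, 4, 5 }, { 3, 4, 5 }, { 1, 2, 3, 6 }, { 1, 2, 4, 6 }, { 1, 2, 5, 6 }, { 1, 3, 4, 6 }, { 1, 3, 5, 6 }, { 1, 4, 5, 6 }, { 2, 3, 4, 5 }, { 1, 2, 3, 4, 6 }, { 1, 2, 3, 5, 6 }, { 1, 2, 4, 5, 6 }, { 1, 3, 4, 5, 6 }, S }

Derivation:
Take S₀ = ℰ ∪ {∅, S} = { ∅, { 2, 3, 4 }, { 2, 3, 5 }, { 1, 2, 4, 6 }, S }.
Pass 1: 5 new —
  { 3, 5 }  = ᶜ of { 1, 2, 4, 6 }
  { 1, 4, 6 }  = ᶜ of { 2, 3, 5 }
  { 1, 5, 6 }  = ᶜ of { 2, 3, 4 }
  { 2, 3, 4, 5 }  = { 2, 3, 5 } ∪ { 2, 3, 4 }
  { 1, 2, 3, 4, 6 }  = { 2, 3, 4 } ∪ { 1, 2, 4, 6 }
  (now 10)
Pass 2: +7 →
  { 5 }  = ᶜ of { 1, 2, 3, 4, 6 }
  { 1, 6 }  = ᶜ of { 2, 3, 4, 5 }
  { 1, 3, 5, 6 }  = { 1, 5, 6 } ∪ { 3, 5 }
  { 1, 4, 5, 6 }  = { 1, 4, 6 } ∪ { 1, 5, 6 }
  { 1, 2, 3, 5, 6 }  = { 2, 3, 5 } ∪ { 1, 5, 6 }
  { 1, 2, 4, 5, 6 }  = { 1, 2, 4, 6 } ∪ { 1, 5, 6 }
  { 1, 3, 4, 5, 6 }  = { 1, 4, 6 } ∪ { 3, 5 }
  (now 17)
Pass 3 (5 new):
  { 2 }  = ᶜ of { 1, 3, 4, 5, 6 }
  { 3 }  = ᶜ of { 1, 2, 4, 5, 6 }
  { 4 }  = ᶜ of { 1, 2, 3, 5, 6 }
  { 2, 3 }  = ᶜ of { 1, 4, 5, 6 }
  { 2, 4 }  = ᶜ of { 1, 3, 5, 6 }
  (now 22)
Pass 4: 10 new —
  { 2, 5 }  = { 2 } ∪ { 5 }
  { 3, 4 }  = { 3 } ∪ { 4 }
  { 4, 5 }  = { 5 } ∪ { 4 }
  { 1, 2, 6 }  = { 1, 6 } ∪ { 2 }
  { 1, 3, 6 }  = { 1, 6 } ∪ { 3 }
  { 2, 4, 5 }  = { 5 } ∪ { 2, 4 }
  { 3, 4, 5 }  = { 4 } ∪ { 3, 5 }
  { 1, 2, 3, 6 }  = { 1, 6 } ∪ { 2, 3 }
  { 1, 2, 5, 6 }  = { 2 } ∪ { 1, 5, 6 }
  { 1, 3, 4, 6 }  = { 1, 4, 6 } ∪ { 3 }
  (now 32)
Pass 5: stable.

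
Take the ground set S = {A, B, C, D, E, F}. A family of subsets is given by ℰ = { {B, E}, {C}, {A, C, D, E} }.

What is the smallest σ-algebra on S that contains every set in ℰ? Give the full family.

σ(ℰ) (32 sets): { {}, {B}, {C}, {E}, {F}, {A, D}, {B, C}, {B, E}, {B, F}, {C, E}, {C, F}, {E, F}, {A, B, D}, {A, C, D}, {A, D, E}, {A, D, F}, {B, C, E}, {B, C, F}, {B, E, F}, {C, E, F}, {A, B, C, D}, {A, B, D, E}, {A, B, D, F}, {A, C, D, E}, {A, C, D, F}, {A, D, E, F}, {B, C, E, F}, {A, B, C, D, E}, {A, B, C, D, F}, {A, B, D, E, F}, {A, C, D, E, F}, S }

Check:
Take S₀ = ℰ ∪ {∅, S} = { {}, {C}, {B, E}, {A, C, D, E}, S }.
Iteration 1 adds 5:
  {B, F}  = S∖{A, C, D, E}
  {B, C, E}  = {C} ∪ {B, E}
  {A, C, D, F}  = S∖{B, E}
  {A, B, C, D, E}  = {B, E} ∪ {A, C, D, E}
  {A, B, D, E, F}  = S∖{C}
  [10 total]
Iteration 2 adds 7:
  {F}  = S∖{A, B, C, D, E}
  {A, D, F}  = S∖{B, C, E}
  {B, C, F}  = {B, F} ∪ {C}
  {B, E, F}  = {B, E} ∪ {B, F}
  {B, C, E, F}  = {B, F} ∪ {B, C, E}
  {A, B, C, D, F}  = {B, F} ∪ {A, C, D, F}
  {A, C, D, E, F}  = {A, C, D, E} ∪ {A, C, D, F}
  [17 total]
Iteration 3 adds 7:
  {B}  = S∖{A, C, D, E, F}
  {E}  = S∖{A, B, C, D, F}
  {A, D}  = S∖{B, C, E, F}
  {C, F}  = {C} ∪ {F}
  {A, C, D}  = S∖{B, E, F}
  {A, D, E}  = S∖{B, C, F}
  {A, B, D, F}  = {B, F} ∪ {A, D, F}
  [24 total]
Iteration 4: 8 new —
  {B, C}  = {B} ∪ {C}
  {C, E}  = S∖{A, B, D, F}
  {E, F}  = {F} ∪ {E}
  {A, B, D}  = {B} ∪ {A, D}
  {C, E, F}  = {E} ∪ {C, F}
  {A, B, C, D}  = {B} ∪ {A, C, D}
  {A, B, D, E}  = S∖{C, F}
  {A, D, E, F}  = {A, D, E} ∪ {A, D, F}
  [32 total]
Iteration 5: no new sets; the family is a σ-algebra.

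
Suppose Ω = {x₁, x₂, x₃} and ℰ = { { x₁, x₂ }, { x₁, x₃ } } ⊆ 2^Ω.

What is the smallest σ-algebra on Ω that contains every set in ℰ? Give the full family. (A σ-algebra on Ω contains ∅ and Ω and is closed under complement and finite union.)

σ(ℰ) = { ∅, { x₁ }, { x₂ }, { x₃ }, { x₁, x₂ }, { x₁, x₃ }, { x₂, x₃ }, Ω }

Derivation:
Begin from { ∅, { x₁, x₂ }, { x₁, x₃ }, Ω } (that is, ℰ plus ∅ and Ω).
Pass 1. New:
  { x₂ }  = Ω∖{ x₁, x₃ }
  { x₃ }  = Ω∖{ x₁, x₂ }
  (now 6)
Pass 2 adds 1:
  { x₂, x₃ }  = { x₃ } ∪ { x₂ }
  (now 7)
Pass 3: 1 new —
  { x₁ }  = Ω∖{ x₂, x₃ }
  (now 8)
Pass 4: no new sets; the family is a σ-algebra.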